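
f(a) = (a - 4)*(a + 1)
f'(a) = 2*a - 3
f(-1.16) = 0.83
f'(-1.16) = -5.32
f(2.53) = -5.19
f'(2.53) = 2.06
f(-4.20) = 26.24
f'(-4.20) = -11.40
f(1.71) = -6.21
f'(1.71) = 0.42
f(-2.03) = 6.21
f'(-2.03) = -7.06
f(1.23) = -6.18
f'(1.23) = -0.54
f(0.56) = -5.37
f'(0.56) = -1.88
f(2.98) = -4.06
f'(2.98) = 2.96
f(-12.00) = 176.00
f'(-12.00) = -27.00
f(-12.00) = 176.00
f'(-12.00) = -27.00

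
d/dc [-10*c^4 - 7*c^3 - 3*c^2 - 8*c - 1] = -40*c^3 - 21*c^2 - 6*c - 8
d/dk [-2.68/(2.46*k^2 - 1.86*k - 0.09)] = (13.1856*k - 4.9848)/(-2.46*k^2 + 1.86*k + 0.09)^2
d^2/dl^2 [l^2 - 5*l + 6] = 2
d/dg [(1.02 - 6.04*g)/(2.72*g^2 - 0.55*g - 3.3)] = (16.4288*g^2 - 5.5488*g + 20.493)/(7.3984*g^4 - 2.992*g^3 - 17.6495*g^2 + 3.63*g + 10.89)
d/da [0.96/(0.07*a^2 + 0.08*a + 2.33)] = (-0.1344*a - 0.0768)/(0.07*a^2 + 0.08*a + 2.33)^2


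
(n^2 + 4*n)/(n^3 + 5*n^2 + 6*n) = (n + 4)/(n^2 + 5*n + 6)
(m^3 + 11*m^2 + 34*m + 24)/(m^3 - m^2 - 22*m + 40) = (m^3 + 11*m^2 + 34*m + 24)/(m^3 - m^2 - 22*m + 40)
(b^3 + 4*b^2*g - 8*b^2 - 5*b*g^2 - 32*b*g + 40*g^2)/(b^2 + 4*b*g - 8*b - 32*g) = (b^2 + 4*b*g - 5*g^2)/(b + 4*g)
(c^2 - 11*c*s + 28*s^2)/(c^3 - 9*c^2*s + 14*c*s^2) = (-c + 4*s)/(c*(-c + 2*s))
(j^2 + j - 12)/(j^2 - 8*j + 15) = (j + 4)/(j - 5)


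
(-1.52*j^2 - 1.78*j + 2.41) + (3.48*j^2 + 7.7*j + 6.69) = 1.96*j^2 + 5.92*j + 9.1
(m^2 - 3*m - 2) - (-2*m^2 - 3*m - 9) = 3*m^2 + 7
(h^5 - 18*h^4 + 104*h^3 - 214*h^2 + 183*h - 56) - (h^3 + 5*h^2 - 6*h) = h^5 - 18*h^4 + 103*h^3 - 219*h^2 + 189*h - 56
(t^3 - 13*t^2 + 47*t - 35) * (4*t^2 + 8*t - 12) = 4*t^5 - 44*t^4 + 72*t^3 + 392*t^2 - 844*t + 420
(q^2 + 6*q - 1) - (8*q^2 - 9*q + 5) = -7*q^2 + 15*q - 6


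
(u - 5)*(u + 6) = u^2 + u - 30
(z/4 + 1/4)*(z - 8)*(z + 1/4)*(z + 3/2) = z^4/4 - 21*z^3/16 - 159*z^2/32 - 133*z/32 - 3/4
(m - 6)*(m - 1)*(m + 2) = m^3 - 5*m^2 - 8*m + 12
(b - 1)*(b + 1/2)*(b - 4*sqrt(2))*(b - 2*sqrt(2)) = b^4 - 6*sqrt(2)*b^3 - b^3/2 + 3*sqrt(2)*b^2 + 31*b^2/2 - 8*b + 3*sqrt(2)*b - 8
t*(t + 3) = t^2 + 3*t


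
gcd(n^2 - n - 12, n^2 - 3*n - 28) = 1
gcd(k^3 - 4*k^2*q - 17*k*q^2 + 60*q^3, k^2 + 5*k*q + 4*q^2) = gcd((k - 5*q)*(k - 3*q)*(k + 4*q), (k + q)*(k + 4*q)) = k + 4*q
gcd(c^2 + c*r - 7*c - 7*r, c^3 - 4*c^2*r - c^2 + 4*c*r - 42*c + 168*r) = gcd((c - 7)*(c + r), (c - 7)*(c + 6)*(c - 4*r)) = c - 7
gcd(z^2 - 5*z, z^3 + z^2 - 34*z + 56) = 1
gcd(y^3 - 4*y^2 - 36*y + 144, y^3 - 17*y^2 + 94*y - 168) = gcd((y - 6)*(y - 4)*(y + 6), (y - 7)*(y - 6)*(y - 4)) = y^2 - 10*y + 24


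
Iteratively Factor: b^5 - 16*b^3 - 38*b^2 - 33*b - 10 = (b + 1)*(b^4 - b^3 - 15*b^2 - 23*b - 10) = (b - 5)*(b + 1)*(b^3 + 4*b^2 + 5*b + 2) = (b - 5)*(b + 1)^2*(b^2 + 3*b + 2) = (b - 5)*(b + 1)^3*(b + 2)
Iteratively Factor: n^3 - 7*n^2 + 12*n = (n)*(n^2 - 7*n + 12) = n*(n - 3)*(n - 4)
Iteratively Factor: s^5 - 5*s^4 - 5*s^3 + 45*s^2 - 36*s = (s + 3)*(s^4 - 8*s^3 + 19*s^2 - 12*s) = (s - 3)*(s + 3)*(s^3 - 5*s^2 + 4*s) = (s - 3)*(s - 1)*(s + 3)*(s^2 - 4*s) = (s - 4)*(s - 3)*(s - 1)*(s + 3)*(s)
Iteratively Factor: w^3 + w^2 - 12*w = (w)*(w^2 + w - 12) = w*(w - 3)*(w + 4)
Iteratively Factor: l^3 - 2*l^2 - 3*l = (l + 1)*(l^2 - 3*l) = l*(l + 1)*(l - 3)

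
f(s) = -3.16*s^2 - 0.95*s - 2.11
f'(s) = -6.32*s - 0.95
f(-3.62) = -40.08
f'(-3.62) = 21.93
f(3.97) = -55.69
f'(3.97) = -26.04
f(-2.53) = -19.93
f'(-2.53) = 15.04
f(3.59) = -46.25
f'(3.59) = -23.64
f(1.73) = -13.21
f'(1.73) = -11.88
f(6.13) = -126.68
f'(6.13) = -39.69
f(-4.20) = -53.86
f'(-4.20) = 25.59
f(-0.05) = -2.07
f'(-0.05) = -0.63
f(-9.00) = -249.52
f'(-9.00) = 55.93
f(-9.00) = -249.52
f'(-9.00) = 55.93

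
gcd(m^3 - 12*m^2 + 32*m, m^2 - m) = m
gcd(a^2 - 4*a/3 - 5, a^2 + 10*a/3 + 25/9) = a + 5/3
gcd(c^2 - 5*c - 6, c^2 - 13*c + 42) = c - 6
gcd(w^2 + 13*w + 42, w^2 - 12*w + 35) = 1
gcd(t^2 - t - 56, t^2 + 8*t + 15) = 1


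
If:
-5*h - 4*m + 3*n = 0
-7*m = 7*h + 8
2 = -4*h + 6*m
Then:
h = -31/35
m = -9/35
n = -191/105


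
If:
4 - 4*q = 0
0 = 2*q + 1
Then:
No Solution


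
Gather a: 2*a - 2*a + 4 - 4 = 0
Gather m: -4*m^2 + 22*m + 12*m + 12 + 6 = -4*m^2 + 34*m + 18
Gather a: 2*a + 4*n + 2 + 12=2*a + 4*n + 14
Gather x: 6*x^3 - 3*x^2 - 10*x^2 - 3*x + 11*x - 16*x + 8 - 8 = 6*x^3 - 13*x^2 - 8*x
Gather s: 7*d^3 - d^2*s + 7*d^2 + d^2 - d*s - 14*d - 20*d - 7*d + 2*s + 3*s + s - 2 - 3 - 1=7*d^3 + 8*d^2 - 41*d + s*(-d^2 - d + 6) - 6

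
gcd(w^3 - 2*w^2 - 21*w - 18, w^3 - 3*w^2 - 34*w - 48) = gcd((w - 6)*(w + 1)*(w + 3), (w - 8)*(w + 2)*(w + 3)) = w + 3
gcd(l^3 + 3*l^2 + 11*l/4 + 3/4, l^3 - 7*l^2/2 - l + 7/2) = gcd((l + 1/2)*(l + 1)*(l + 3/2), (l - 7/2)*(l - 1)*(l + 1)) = l + 1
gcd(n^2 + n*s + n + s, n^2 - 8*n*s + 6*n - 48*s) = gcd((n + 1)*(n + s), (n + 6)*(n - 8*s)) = 1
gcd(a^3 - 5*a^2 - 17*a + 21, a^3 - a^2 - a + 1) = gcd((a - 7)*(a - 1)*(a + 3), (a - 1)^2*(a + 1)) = a - 1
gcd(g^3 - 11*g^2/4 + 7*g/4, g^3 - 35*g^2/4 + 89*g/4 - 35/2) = g - 7/4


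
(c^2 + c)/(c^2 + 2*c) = (c + 1)/(c + 2)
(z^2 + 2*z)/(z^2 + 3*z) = (z + 2)/(z + 3)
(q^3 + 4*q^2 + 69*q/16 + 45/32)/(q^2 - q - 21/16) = (8*q^2 + 26*q + 15)/(2*(4*q - 7))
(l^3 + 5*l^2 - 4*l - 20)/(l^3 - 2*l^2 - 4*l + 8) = (l + 5)/(l - 2)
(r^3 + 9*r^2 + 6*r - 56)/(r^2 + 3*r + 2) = (r^3 + 9*r^2 + 6*r - 56)/(r^2 + 3*r + 2)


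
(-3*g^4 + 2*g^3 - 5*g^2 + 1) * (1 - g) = 3*g^5 - 5*g^4 + 7*g^3 - 5*g^2 - g + 1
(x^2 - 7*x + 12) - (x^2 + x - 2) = 14 - 8*x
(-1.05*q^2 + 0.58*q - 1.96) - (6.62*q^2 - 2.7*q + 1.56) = -7.67*q^2 + 3.28*q - 3.52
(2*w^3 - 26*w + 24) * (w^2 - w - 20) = 2*w^5 - 2*w^4 - 66*w^3 + 50*w^2 + 496*w - 480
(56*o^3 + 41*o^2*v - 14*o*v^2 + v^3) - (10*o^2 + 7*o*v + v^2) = 56*o^3 + 41*o^2*v - 10*o^2 - 14*o*v^2 - 7*o*v + v^3 - v^2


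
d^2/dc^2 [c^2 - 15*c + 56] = 2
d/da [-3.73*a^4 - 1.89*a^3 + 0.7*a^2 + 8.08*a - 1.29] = -14.92*a^3 - 5.67*a^2 + 1.4*a + 8.08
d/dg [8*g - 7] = 8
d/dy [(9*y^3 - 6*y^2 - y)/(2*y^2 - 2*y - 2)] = (9*y^4 - 18*y^3 - 20*y^2 + 12*y + 1)/(2*(y^4 - 2*y^3 - y^2 + 2*y + 1))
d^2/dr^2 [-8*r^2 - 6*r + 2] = -16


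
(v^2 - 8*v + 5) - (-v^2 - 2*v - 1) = 2*v^2 - 6*v + 6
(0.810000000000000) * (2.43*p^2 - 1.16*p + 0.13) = 1.9683*p^2 - 0.9396*p + 0.1053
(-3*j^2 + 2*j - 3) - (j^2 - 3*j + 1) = -4*j^2 + 5*j - 4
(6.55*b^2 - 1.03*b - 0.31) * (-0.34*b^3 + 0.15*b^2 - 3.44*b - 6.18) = -2.227*b^5 + 1.3327*b^4 - 22.5811*b^3 - 36.9823*b^2 + 7.4318*b + 1.9158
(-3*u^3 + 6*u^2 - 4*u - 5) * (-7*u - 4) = 21*u^4 - 30*u^3 + 4*u^2 + 51*u + 20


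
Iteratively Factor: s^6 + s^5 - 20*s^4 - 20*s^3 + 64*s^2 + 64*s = (s - 2)*(s^5 + 3*s^4 - 14*s^3 - 48*s^2 - 32*s) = (s - 4)*(s - 2)*(s^4 + 7*s^3 + 14*s^2 + 8*s) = (s - 4)*(s - 2)*(s + 4)*(s^3 + 3*s^2 + 2*s) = s*(s - 4)*(s - 2)*(s + 4)*(s^2 + 3*s + 2) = s*(s - 4)*(s - 2)*(s + 2)*(s + 4)*(s + 1)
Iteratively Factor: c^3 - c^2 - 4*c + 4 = (c + 2)*(c^2 - 3*c + 2) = (c - 1)*(c + 2)*(c - 2)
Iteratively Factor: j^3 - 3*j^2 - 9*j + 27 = (j - 3)*(j^2 - 9) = (j - 3)^2*(j + 3)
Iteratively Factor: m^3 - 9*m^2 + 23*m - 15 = (m - 3)*(m^2 - 6*m + 5) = (m - 5)*(m - 3)*(m - 1)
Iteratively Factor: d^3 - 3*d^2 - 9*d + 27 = (d - 3)*(d^2 - 9) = (d - 3)^2*(d + 3)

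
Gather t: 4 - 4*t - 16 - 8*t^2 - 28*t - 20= -8*t^2 - 32*t - 32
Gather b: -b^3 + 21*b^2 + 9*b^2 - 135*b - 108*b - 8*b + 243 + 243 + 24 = -b^3 + 30*b^2 - 251*b + 510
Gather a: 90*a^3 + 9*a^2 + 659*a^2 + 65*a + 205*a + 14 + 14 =90*a^3 + 668*a^2 + 270*a + 28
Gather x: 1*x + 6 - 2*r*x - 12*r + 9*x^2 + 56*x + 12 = -12*r + 9*x^2 + x*(57 - 2*r) + 18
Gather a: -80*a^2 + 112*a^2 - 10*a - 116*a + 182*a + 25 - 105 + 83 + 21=32*a^2 + 56*a + 24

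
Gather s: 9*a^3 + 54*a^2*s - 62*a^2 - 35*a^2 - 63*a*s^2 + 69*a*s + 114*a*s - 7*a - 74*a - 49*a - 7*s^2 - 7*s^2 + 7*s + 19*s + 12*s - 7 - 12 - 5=9*a^3 - 97*a^2 - 130*a + s^2*(-63*a - 14) + s*(54*a^2 + 183*a + 38) - 24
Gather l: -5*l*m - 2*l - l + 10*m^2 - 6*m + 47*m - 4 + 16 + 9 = l*(-5*m - 3) + 10*m^2 + 41*m + 21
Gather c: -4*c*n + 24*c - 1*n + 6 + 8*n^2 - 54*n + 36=c*(24 - 4*n) + 8*n^2 - 55*n + 42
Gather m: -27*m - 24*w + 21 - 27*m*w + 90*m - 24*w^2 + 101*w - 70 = m*(63 - 27*w) - 24*w^2 + 77*w - 49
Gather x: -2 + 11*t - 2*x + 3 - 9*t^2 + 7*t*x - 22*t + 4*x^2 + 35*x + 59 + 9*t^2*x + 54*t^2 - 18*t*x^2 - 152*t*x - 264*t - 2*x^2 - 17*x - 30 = 45*t^2 - 275*t + x^2*(2 - 18*t) + x*(9*t^2 - 145*t + 16) + 30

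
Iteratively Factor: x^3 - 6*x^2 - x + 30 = (x - 5)*(x^2 - x - 6) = (x - 5)*(x - 3)*(x + 2)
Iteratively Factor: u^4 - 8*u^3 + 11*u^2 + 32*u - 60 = (u - 3)*(u^3 - 5*u^2 - 4*u + 20) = (u - 3)*(u + 2)*(u^2 - 7*u + 10) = (u - 3)*(u - 2)*(u + 2)*(u - 5)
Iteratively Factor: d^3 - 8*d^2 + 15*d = (d - 3)*(d^2 - 5*d) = (d - 5)*(d - 3)*(d)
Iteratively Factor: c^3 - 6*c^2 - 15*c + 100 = (c + 4)*(c^2 - 10*c + 25) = (c - 5)*(c + 4)*(c - 5)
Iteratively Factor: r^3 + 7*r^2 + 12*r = (r + 4)*(r^2 + 3*r) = r*(r + 4)*(r + 3)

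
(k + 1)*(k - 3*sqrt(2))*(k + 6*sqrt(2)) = k^3 + k^2 + 3*sqrt(2)*k^2 - 36*k + 3*sqrt(2)*k - 36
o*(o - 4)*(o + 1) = o^3 - 3*o^2 - 4*o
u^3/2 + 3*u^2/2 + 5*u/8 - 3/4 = (u/2 + 1)*(u - 1/2)*(u + 3/2)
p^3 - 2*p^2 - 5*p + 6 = (p - 3)*(p - 1)*(p + 2)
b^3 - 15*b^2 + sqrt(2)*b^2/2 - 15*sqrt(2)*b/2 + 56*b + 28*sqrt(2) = (b - 8)*(b - 7)*(b + sqrt(2)/2)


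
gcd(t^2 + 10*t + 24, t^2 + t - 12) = t + 4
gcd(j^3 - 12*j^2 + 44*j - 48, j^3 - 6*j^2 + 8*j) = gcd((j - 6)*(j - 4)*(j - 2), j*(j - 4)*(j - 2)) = j^2 - 6*j + 8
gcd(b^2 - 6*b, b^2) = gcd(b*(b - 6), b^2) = b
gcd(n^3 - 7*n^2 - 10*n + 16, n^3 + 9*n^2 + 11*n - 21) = n - 1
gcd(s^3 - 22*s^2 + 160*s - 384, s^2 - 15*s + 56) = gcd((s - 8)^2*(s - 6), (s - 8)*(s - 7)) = s - 8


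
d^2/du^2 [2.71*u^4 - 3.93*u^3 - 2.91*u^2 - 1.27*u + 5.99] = 32.52*u^2 - 23.58*u - 5.82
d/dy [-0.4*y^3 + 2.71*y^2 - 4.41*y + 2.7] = -1.2*y^2 + 5.42*y - 4.41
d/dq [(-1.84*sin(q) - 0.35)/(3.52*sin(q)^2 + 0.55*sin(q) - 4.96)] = (6.4768*sin(q)^2 + 2.464*sin(q) + 9.3189)*cos(q)/(12.3904*sin(q)^4 + 3.872*sin(q)^3 - 34.6159*sin(q)^2 - 5.456*sin(q) + 24.6016)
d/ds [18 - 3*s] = -3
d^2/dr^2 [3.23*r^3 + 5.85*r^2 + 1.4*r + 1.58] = 19.38*r + 11.7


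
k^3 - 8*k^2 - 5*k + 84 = (k - 7)*(k - 4)*(k + 3)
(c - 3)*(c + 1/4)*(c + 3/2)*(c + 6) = c^4 + 19*c^3/4 - 99*c^2/8 - 243*c/8 - 27/4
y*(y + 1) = y^2 + y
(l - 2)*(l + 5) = l^2 + 3*l - 10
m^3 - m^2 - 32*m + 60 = (m - 5)*(m - 2)*(m + 6)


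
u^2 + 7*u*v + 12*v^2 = (u + 3*v)*(u + 4*v)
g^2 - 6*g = g*(g - 6)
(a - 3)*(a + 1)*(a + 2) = a^3 - 7*a - 6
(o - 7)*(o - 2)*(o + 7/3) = o^3 - 20*o^2/3 - 7*o + 98/3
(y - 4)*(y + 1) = y^2 - 3*y - 4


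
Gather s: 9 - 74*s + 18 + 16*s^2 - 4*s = 16*s^2 - 78*s + 27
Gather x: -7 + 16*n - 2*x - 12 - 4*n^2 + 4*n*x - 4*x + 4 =-4*n^2 + 16*n + x*(4*n - 6) - 15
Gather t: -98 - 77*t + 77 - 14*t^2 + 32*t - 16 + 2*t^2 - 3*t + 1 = -12*t^2 - 48*t - 36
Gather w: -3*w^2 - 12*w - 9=-3*w^2 - 12*w - 9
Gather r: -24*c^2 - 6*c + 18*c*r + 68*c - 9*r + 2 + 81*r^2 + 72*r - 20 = -24*c^2 + 62*c + 81*r^2 + r*(18*c + 63) - 18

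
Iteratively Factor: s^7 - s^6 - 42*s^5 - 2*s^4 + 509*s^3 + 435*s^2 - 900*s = (s + 4)*(s^6 - 5*s^5 - 22*s^4 + 86*s^3 + 165*s^2 - 225*s) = (s - 1)*(s + 4)*(s^5 - 4*s^4 - 26*s^3 + 60*s^2 + 225*s) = (s - 5)*(s - 1)*(s + 4)*(s^4 + s^3 - 21*s^2 - 45*s) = (s - 5)*(s - 1)*(s + 3)*(s + 4)*(s^3 - 2*s^2 - 15*s) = (s - 5)*(s - 1)*(s + 3)^2*(s + 4)*(s^2 - 5*s) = s*(s - 5)*(s - 1)*(s + 3)^2*(s + 4)*(s - 5)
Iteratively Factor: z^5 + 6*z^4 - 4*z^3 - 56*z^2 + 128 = (z - 2)*(z^4 + 8*z^3 + 12*z^2 - 32*z - 64) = (z - 2)*(z + 4)*(z^3 + 4*z^2 - 4*z - 16) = (z - 2)^2*(z + 4)*(z^2 + 6*z + 8) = (z - 2)^2*(z + 4)^2*(z + 2)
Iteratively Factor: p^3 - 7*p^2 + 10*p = (p)*(p^2 - 7*p + 10) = p*(p - 5)*(p - 2)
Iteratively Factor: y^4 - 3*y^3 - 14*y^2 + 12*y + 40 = (y - 2)*(y^3 - y^2 - 16*y - 20) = (y - 2)*(y + 2)*(y^2 - 3*y - 10) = (y - 2)*(y + 2)^2*(y - 5)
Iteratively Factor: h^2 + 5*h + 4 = (h + 4)*(h + 1)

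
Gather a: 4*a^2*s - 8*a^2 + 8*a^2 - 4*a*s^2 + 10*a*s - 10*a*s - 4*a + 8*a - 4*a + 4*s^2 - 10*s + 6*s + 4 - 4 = 4*a^2*s - 4*a*s^2 + 4*s^2 - 4*s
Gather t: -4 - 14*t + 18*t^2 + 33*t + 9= 18*t^2 + 19*t + 5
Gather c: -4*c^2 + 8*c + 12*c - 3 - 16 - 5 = -4*c^2 + 20*c - 24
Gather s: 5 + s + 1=s + 6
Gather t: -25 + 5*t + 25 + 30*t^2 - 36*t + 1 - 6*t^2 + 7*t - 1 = 24*t^2 - 24*t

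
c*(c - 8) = c^2 - 8*c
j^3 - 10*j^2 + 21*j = j*(j - 7)*(j - 3)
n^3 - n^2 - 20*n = n*(n - 5)*(n + 4)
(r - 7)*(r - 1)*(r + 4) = r^3 - 4*r^2 - 25*r + 28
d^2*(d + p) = d^3 + d^2*p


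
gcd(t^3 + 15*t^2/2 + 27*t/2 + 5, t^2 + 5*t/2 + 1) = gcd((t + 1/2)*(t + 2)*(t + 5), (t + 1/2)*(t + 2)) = t^2 + 5*t/2 + 1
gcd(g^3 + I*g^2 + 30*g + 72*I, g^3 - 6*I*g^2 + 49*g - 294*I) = g - 6*I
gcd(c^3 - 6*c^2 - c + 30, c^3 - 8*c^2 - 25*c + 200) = c - 5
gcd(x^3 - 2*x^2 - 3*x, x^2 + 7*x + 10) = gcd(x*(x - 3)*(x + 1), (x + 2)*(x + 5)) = 1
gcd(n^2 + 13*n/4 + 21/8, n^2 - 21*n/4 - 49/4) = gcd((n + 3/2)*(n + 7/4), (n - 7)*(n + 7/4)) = n + 7/4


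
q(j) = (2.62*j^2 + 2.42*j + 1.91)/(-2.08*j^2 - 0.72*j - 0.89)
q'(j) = (4.16*j + 0.72)*(2.62*j^2 + 2.42*j + 1.91)/(-2.08*j^2 - 0.72*j - 0.89)^2 + (5.24*j + 2.42)/(-2.08*j^2 - 0.72*j - 0.89) = (3.1472*j^2 + 3.282*j - 0.7786)/(4.3264*j^4 + 2.9952*j^3 + 4.2208*j^2 + 1.2816*j + 0.7921)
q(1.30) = -1.78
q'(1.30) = 0.31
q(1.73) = -1.67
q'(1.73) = 0.20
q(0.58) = -2.09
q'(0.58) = 0.54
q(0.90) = -1.93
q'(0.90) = 0.45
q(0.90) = -1.93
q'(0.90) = 0.45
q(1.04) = -1.87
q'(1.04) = 0.40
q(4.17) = -1.44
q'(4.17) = 0.04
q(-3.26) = -1.06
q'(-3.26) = 0.05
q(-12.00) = -1.20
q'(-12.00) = 0.00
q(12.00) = -1.32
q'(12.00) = 0.01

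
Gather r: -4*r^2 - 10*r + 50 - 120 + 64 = -4*r^2 - 10*r - 6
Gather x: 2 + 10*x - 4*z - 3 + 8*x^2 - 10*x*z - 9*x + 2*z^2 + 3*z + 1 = 8*x^2 + x*(1 - 10*z) + 2*z^2 - z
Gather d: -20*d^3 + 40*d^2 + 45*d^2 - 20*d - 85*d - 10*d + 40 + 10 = -20*d^3 + 85*d^2 - 115*d + 50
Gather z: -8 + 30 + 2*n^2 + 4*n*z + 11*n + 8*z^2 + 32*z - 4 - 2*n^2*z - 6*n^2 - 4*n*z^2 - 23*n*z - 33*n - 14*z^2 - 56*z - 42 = -4*n^2 - 22*n + z^2*(-4*n - 6) + z*(-2*n^2 - 19*n - 24) - 24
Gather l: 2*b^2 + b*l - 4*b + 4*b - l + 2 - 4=2*b^2 + l*(b - 1) - 2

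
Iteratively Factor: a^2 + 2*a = (a + 2)*(a)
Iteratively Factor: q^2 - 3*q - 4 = (q - 4)*(q + 1)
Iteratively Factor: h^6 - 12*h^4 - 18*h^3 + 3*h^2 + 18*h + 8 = (h + 1)*(h^5 - h^4 - 11*h^3 - 7*h^2 + 10*h + 8) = (h + 1)*(h + 2)*(h^4 - 3*h^3 - 5*h^2 + 3*h + 4) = (h + 1)^2*(h + 2)*(h^3 - 4*h^2 - h + 4) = (h + 1)^3*(h + 2)*(h^2 - 5*h + 4) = (h - 4)*(h + 1)^3*(h + 2)*(h - 1)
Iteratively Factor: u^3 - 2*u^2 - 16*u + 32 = (u - 4)*(u^2 + 2*u - 8) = (u - 4)*(u + 4)*(u - 2)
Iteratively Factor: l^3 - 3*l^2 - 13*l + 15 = (l + 3)*(l^2 - 6*l + 5) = (l - 5)*(l + 3)*(l - 1)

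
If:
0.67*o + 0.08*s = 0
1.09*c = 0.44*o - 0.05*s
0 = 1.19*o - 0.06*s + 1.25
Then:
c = -0.58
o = -0.74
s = 6.19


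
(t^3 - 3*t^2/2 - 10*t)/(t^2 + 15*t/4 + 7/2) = 2*t*(2*t^2 - 3*t - 20)/(4*t^2 + 15*t + 14)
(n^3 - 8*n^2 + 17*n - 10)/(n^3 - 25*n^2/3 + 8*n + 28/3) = 3*(n^2 - 6*n + 5)/(3*n^2 - 19*n - 14)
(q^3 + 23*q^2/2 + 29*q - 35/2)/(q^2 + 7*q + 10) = (2*q^2 + 13*q - 7)/(2*(q + 2))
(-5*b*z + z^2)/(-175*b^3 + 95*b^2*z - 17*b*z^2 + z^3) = z/(35*b^2 - 12*b*z + z^2)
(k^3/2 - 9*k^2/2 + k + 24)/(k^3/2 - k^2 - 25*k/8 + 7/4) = 4*(k^2 - 11*k + 24)/(4*k^2 - 16*k + 7)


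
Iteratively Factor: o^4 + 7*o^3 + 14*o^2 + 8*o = (o + 1)*(o^3 + 6*o^2 + 8*o) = o*(o + 1)*(o^2 + 6*o + 8) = o*(o + 1)*(o + 2)*(o + 4)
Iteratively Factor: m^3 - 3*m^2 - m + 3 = (m - 1)*(m^2 - 2*m - 3) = (m - 1)*(m + 1)*(m - 3)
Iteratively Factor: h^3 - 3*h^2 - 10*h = (h - 5)*(h^2 + 2*h) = h*(h - 5)*(h + 2)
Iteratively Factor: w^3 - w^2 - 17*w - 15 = (w + 3)*(w^2 - 4*w - 5) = (w - 5)*(w + 3)*(w + 1)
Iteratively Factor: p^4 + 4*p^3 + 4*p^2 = (p)*(p^3 + 4*p^2 + 4*p) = p*(p + 2)*(p^2 + 2*p) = p^2*(p + 2)*(p + 2)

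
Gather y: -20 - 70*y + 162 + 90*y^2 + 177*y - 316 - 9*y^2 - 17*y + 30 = 81*y^2 + 90*y - 144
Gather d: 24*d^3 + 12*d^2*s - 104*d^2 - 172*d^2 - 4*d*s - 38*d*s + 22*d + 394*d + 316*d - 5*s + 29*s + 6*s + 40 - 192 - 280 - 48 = 24*d^3 + d^2*(12*s - 276) + d*(732 - 42*s) + 30*s - 480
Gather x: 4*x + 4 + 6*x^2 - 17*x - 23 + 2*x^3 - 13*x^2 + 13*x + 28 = 2*x^3 - 7*x^2 + 9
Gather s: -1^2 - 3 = -4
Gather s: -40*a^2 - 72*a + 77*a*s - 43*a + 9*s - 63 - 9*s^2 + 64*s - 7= -40*a^2 - 115*a - 9*s^2 + s*(77*a + 73) - 70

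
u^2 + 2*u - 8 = (u - 2)*(u + 4)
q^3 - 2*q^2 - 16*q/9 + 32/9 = (q - 2)*(q - 4/3)*(q + 4/3)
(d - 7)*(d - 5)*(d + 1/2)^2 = d^4 - 11*d^3 + 93*d^2/4 + 32*d + 35/4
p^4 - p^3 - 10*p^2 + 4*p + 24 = (p - 3)*(p - 2)*(p + 2)^2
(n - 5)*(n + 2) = n^2 - 3*n - 10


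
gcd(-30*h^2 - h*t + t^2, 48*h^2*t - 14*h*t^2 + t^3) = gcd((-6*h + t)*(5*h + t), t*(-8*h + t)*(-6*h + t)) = -6*h + t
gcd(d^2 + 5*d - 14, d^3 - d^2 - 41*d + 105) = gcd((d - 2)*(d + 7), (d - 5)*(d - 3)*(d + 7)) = d + 7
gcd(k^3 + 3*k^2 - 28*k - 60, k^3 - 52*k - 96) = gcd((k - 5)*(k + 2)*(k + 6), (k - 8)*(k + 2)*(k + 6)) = k^2 + 8*k + 12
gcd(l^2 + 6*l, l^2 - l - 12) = 1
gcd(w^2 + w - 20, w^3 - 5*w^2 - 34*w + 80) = w + 5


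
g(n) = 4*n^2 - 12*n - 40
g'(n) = 8*n - 12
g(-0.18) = -37.71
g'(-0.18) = -13.44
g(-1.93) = -1.94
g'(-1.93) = -27.44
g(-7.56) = 279.33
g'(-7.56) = -72.48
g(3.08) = -39.01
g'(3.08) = 12.64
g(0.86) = -47.36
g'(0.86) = -5.12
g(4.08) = -22.37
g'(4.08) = 20.64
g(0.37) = -43.89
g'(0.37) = -9.04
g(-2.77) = 23.93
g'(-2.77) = -34.16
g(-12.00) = 680.00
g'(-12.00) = -108.00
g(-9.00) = 392.00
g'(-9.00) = -84.00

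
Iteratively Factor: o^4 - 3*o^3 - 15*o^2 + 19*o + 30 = (o + 1)*(o^3 - 4*o^2 - 11*o + 30) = (o - 2)*(o + 1)*(o^2 - 2*o - 15) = (o - 5)*(o - 2)*(o + 1)*(o + 3)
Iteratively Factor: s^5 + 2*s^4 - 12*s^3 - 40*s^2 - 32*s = (s + 2)*(s^4 - 12*s^2 - 16*s) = s*(s + 2)*(s^3 - 12*s - 16) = s*(s + 2)^2*(s^2 - 2*s - 8) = s*(s + 2)^3*(s - 4)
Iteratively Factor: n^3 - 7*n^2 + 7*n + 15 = (n + 1)*(n^2 - 8*n + 15) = (n - 5)*(n + 1)*(n - 3)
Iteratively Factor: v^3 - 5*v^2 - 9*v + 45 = (v - 5)*(v^2 - 9) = (v - 5)*(v - 3)*(v + 3)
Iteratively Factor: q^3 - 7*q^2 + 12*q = (q - 4)*(q^2 - 3*q) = q*(q - 4)*(q - 3)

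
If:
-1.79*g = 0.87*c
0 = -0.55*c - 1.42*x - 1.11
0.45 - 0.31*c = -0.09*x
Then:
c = 1.10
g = -0.54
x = -1.21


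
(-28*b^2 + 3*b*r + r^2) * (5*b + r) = -140*b^3 - 13*b^2*r + 8*b*r^2 + r^3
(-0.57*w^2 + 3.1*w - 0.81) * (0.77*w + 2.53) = -0.4389*w^3 + 0.9449*w^2 + 7.2193*w - 2.0493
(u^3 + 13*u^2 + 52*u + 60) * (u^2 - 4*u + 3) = u^5 + 9*u^4 + 3*u^3 - 109*u^2 - 84*u + 180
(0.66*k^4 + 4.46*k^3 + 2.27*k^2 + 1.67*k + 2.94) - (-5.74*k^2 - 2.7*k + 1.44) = 0.66*k^4 + 4.46*k^3 + 8.01*k^2 + 4.37*k + 1.5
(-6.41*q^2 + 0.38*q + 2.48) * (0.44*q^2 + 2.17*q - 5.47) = -2.8204*q^4 - 13.7425*q^3 + 36.9785*q^2 + 3.303*q - 13.5656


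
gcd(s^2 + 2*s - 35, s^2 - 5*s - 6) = 1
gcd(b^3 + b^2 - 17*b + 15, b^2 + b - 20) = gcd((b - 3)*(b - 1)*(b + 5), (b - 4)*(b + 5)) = b + 5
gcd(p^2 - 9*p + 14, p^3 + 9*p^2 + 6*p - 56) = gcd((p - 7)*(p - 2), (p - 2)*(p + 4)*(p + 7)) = p - 2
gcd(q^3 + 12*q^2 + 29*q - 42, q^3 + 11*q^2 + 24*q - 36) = q^2 + 5*q - 6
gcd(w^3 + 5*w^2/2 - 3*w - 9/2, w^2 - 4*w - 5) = w + 1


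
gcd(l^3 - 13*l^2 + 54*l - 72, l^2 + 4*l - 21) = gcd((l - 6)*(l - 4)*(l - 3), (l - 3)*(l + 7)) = l - 3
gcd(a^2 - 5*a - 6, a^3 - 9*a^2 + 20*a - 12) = a - 6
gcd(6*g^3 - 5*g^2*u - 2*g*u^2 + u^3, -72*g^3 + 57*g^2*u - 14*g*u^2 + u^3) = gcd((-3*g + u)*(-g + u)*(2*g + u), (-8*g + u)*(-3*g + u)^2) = -3*g + u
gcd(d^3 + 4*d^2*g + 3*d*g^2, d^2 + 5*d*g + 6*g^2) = d + 3*g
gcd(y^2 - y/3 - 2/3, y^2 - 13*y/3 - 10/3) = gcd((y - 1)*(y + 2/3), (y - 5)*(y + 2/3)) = y + 2/3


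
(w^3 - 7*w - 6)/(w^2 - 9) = (w^2 + 3*w + 2)/(w + 3)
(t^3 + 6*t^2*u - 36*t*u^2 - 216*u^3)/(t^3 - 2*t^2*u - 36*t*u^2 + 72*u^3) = (t + 6*u)/(t - 2*u)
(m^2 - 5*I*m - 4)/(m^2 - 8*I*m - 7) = (m - 4*I)/(m - 7*I)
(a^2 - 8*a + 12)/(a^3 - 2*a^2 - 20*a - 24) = (a - 2)/(a^2 + 4*a + 4)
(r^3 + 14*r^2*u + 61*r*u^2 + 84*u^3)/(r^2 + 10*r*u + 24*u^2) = (r^2 + 10*r*u + 21*u^2)/(r + 6*u)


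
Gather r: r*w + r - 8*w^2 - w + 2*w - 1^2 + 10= r*(w + 1) - 8*w^2 + w + 9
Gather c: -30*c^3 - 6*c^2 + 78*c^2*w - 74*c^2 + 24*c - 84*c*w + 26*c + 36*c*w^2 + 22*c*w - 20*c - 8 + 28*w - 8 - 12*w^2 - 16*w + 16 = -30*c^3 + c^2*(78*w - 80) + c*(36*w^2 - 62*w + 30) - 12*w^2 + 12*w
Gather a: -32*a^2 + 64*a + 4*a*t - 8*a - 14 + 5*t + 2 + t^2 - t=-32*a^2 + a*(4*t + 56) + t^2 + 4*t - 12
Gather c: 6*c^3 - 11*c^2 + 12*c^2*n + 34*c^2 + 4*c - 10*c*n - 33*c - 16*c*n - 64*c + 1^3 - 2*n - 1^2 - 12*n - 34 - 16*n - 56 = 6*c^3 + c^2*(12*n + 23) + c*(-26*n - 93) - 30*n - 90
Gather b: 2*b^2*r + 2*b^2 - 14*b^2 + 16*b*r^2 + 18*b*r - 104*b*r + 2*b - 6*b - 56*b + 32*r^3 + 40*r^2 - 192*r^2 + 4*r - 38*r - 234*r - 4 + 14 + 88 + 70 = b^2*(2*r - 12) + b*(16*r^2 - 86*r - 60) + 32*r^3 - 152*r^2 - 268*r + 168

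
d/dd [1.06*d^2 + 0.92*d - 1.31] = 2.12*d + 0.92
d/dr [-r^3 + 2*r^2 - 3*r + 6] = -3*r^2 + 4*r - 3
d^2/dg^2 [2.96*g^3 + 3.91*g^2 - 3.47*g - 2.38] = 17.76*g + 7.82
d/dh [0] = 0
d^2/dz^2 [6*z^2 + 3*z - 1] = 12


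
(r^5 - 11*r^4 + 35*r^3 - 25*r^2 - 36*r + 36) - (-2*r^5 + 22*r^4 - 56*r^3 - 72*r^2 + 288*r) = 3*r^5 - 33*r^4 + 91*r^3 + 47*r^2 - 324*r + 36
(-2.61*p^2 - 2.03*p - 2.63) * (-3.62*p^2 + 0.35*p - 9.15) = 9.4482*p^4 + 6.4351*p^3 + 32.6916*p^2 + 17.654*p + 24.0645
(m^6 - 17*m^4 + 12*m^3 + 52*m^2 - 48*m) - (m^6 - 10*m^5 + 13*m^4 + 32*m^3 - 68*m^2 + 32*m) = 10*m^5 - 30*m^4 - 20*m^3 + 120*m^2 - 80*m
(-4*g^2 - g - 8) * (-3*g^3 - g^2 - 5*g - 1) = 12*g^5 + 7*g^4 + 45*g^3 + 17*g^2 + 41*g + 8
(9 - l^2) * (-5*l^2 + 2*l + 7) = 5*l^4 - 2*l^3 - 52*l^2 + 18*l + 63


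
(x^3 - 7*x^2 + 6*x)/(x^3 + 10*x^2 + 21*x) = (x^2 - 7*x + 6)/(x^2 + 10*x + 21)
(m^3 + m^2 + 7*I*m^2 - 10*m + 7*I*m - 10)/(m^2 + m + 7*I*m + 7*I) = (m^2 + 7*I*m - 10)/(m + 7*I)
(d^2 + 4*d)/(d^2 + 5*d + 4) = d/(d + 1)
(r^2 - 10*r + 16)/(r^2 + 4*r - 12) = (r - 8)/(r + 6)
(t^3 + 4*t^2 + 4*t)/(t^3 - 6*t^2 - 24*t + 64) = t*(t^2 + 4*t + 4)/(t^3 - 6*t^2 - 24*t + 64)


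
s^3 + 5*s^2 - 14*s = s*(s - 2)*(s + 7)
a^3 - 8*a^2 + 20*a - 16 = (a - 4)*(a - 2)^2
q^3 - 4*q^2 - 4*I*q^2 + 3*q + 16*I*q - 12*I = (q - 3)*(q - 1)*(q - 4*I)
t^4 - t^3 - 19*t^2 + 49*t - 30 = (t - 3)*(t - 2)*(t - 1)*(t + 5)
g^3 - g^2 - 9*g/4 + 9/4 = (g - 3/2)*(g - 1)*(g + 3/2)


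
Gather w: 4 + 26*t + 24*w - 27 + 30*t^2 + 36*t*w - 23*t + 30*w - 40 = 30*t^2 + 3*t + w*(36*t + 54) - 63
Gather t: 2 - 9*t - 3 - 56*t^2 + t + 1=-56*t^2 - 8*t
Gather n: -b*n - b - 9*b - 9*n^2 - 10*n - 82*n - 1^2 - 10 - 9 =-10*b - 9*n^2 + n*(-b - 92) - 20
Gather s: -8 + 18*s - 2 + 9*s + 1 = 27*s - 9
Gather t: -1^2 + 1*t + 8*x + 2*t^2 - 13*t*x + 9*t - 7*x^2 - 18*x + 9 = 2*t^2 + t*(10 - 13*x) - 7*x^2 - 10*x + 8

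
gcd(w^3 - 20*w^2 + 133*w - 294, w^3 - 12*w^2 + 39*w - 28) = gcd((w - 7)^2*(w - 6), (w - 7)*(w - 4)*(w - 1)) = w - 7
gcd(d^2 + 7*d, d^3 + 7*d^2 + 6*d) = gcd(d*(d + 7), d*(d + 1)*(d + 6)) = d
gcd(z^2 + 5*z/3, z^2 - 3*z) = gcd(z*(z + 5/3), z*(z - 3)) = z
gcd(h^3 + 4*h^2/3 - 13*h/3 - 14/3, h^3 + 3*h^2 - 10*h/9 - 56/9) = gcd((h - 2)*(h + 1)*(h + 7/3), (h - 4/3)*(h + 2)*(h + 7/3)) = h + 7/3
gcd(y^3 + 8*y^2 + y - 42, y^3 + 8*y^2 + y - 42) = y^3 + 8*y^2 + y - 42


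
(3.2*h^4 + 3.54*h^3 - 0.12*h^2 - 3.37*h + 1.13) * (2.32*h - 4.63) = 7.424*h^5 - 6.6032*h^4 - 16.6686*h^3 - 7.2628*h^2 + 18.2247*h - 5.2319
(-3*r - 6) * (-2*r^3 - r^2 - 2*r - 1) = 6*r^4 + 15*r^3 + 12*r^2 + 15*r + 6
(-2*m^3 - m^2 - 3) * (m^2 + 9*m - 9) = -2*m^5 - 19*m^4 + 9*m^3 + 6*m^2 - 27*m + 27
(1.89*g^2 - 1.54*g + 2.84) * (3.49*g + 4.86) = 6.5961*g^3 + 3.8108*g^2 + 2.4272*g + 13.8024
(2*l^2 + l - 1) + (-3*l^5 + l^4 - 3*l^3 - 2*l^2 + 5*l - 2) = -3*l^5 + l^4 - 3*l^3 + 6*l - 3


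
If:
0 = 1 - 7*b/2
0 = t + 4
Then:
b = 2/7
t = -4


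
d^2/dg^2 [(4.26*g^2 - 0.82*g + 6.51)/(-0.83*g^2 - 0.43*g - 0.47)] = (4.170584*g^3 - 16.937478*g^2 - 15.859806*g + 0.458192)/(0.571787*g^6 + 0.888681*g^5 + 1.43175*g^4 + 1.085965*g^3 + 0.81075*g^2 + 0.284961*g + 0.103823)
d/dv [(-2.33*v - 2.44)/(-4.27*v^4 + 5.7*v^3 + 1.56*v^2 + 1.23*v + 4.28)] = (-29.8473*v^4 - 15.1132*v^3 + 45.3588*v^2 + 7.6128*v - 6.9712)/(18.2329*v^8 - 48.678*v^7 + 19.1676*v^6 + 7.2798*v^5 - 20.0956*v^4 + 52.6296*v^3 + 14.8665*v^2 + 10.5288*v + 18.3184)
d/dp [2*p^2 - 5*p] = 4*p - 5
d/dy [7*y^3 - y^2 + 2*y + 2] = 21*y^2 - 2*y + 2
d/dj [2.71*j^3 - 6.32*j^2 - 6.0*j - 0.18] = 8.13*j^2 - 12.64*j - 6.0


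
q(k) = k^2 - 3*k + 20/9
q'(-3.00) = -9.00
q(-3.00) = 20.22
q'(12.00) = 21.00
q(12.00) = 110.22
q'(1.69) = 0.38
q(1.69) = 0.01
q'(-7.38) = -17.76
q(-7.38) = 78.83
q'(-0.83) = -4.66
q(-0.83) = 5.40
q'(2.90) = 2.80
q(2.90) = 1.93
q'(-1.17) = -5.34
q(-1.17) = 7.10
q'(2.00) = 1.00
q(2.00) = 0.22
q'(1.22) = -0.56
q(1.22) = 0.05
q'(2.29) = 1.58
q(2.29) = 0.60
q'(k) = 2*k - 3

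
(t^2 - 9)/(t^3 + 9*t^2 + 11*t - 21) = (t - 3)/(t^2 + 6*t - 7)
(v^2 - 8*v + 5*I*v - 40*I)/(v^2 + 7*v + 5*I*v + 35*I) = (v - 8)/(v + 7)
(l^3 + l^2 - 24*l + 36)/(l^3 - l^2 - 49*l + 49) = (l^3 + l^2 - 24*l + 36)/(l^3 - l^2 - 49*l + 49)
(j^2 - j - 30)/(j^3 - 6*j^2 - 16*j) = (-j^2 + j + 30)/(j*(-j^2 + 6*j + 16))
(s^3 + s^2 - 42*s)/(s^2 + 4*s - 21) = s*(s - 6)/(s - 3)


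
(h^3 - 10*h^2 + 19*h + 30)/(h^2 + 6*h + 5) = (h^2 - 11*h + 30)/(h + 5)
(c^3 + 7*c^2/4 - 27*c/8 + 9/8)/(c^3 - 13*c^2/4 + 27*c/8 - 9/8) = (2*c^2 + 5*c - 3)/(2*c^2 - 5*c + 3)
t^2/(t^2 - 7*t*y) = t/(t - 7*y)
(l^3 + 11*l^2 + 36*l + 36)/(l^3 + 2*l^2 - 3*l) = (l^2 + 8*l + 12)/(l*(l - 1))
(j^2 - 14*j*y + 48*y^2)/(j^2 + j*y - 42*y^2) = (j - 8*y)/(j + 7*y)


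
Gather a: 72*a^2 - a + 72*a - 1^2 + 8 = 72*a^2 + 71*a + 7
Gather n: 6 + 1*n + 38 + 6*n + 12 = 7*n + 56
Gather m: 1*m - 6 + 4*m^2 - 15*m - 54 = 4*m^2 - 14*m - 60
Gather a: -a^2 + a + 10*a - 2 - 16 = -a^2 + 11*a - 18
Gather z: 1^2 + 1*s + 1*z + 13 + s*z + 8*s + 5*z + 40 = 9*s + z*(s + 6) + 54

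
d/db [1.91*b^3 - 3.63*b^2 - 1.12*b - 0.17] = 5.73*b^2 - 7.26*b - 1.12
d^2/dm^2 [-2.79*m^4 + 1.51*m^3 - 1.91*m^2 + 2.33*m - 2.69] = -33.48*m^2 + 9.06*m - 3.82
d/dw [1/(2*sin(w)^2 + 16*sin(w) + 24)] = -(sin(w) + 4)*cos(w)/(sin(w)^2 + 8*sin(w) + 12)^2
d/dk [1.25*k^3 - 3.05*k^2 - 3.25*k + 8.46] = 3.75*k^2 - 6.1*k - 3.25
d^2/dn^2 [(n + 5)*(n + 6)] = 2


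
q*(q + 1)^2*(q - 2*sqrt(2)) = q^4 - 2*sqrt(2)*q^3 + 2*q^3 - 4*sqrt(2)*q^2 + q^2 - 2*sqrt(2)*q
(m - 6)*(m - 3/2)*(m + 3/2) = m^3 - 6*m^2 - 9*m/4 + 27/2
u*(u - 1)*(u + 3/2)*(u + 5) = u^4 + 11*u^3/2 + u^2 - 15*u/2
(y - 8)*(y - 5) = y^2 - 13*y + 40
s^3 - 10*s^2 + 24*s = s*(s - 6)*(s - 4)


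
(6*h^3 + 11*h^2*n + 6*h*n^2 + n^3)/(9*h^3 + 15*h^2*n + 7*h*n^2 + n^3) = (2*h + n)/(3*h + n)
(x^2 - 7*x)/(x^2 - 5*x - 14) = x/(x + 2)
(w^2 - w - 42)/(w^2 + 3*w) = (w^2 - w - 42)/(w*(w + 3))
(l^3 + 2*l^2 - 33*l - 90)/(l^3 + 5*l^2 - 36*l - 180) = (l + 3)/(l + 6)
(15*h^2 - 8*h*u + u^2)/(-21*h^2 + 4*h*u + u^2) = (-5*h + u)/(7*h + u)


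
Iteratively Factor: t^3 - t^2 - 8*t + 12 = (t + 3)*(t^2 - 4*t + 4) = (t - 2)*(t + 3)*(t - 2)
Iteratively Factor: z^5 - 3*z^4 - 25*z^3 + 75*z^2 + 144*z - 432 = (z - 3)*(z^4 - 25*z^2 + 144) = (z - 3)*(z + 4)*(z^3 - 4*z^2 - 9*z + 36) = (z - 3)*(z + 3)*(z + 4)*(z^2 - 7*z + 12) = (z - 3)^2*(z + 3)*(z + 4)*(z - 4)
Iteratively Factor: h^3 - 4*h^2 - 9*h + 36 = (h + 3)*(h^2 - 7*h + 12) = (h - 3)*(h + 3)*(h - 4)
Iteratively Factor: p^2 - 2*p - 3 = (p - 3)*(p + 1)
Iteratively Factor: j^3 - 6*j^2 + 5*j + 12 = (j - 3)*(j^2 - 3*j - 4) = (j - 4)*(j - 3)*(j + 1)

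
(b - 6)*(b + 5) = b^2 - b - 30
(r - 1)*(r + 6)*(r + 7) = r^3 + 12*r^2 + 29*r - 42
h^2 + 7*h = h*(h + 7)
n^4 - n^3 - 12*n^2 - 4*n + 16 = (n - 4)*(n - 1)*(n + 2)^2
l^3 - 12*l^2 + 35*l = l*(l - 7)*(l - 5)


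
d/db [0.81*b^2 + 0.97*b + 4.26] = 1.62*b + 0.97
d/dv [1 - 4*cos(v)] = 4*sin(v)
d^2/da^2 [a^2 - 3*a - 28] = 2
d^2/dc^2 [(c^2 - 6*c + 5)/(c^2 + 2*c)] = 2*(-8*c^3 + 15*c^2 + 30*c + 20)/(c^3*(c^3 + 6*c^2 + 12*c + 8))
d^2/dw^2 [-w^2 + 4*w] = -2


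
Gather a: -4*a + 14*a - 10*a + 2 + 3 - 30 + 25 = 0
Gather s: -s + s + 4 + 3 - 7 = 0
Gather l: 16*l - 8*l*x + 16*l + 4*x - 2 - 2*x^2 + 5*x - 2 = l*(32 - 8*x) - 2*x^2 + 9*x - 4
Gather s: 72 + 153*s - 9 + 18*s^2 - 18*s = 18*s^2 + 135*s + 63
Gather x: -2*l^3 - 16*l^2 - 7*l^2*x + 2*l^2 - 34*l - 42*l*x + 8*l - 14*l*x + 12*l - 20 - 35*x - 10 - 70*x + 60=-2*l^3 - 14*l^2 - 14*l + x*(-7*l^2 - 56*l - 105) + 30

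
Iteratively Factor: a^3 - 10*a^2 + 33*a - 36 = (a - 3)*(a^2 - 7*a + 12) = (a - 4)*(a - 3)*(a - 3)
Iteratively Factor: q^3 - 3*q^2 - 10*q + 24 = (q + 3)*(q^2 - 6*q + 8) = (q - 2)*(q + 3)*(q - 4)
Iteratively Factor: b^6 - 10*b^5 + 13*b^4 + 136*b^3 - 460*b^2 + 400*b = (b + 4)*(b^5 - 14*b^4 + 69*b^3 - 140*b^2 + 100*b) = (b - 2)*(b + 4)*(b^4 - 12*b^3 + 45*b^2 - 50*b) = (b - 2)^2*(b + 4)*(b^3 - 10*b^2 + 25*b) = b*(b - 2)^2*(b + 4)*(b^2 - 10*b + 25) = b*(b - 5)*(b - 2)^2*(b + 4)*(b - 5)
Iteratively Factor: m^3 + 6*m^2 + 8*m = (m + 4)*(m^2 + 2*m) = (m + 2)*(m + 4)*(m)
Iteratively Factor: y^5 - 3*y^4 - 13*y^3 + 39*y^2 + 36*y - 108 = (y - 3)*(y^4 - 13*y^2 + 36) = (y - 3)*(y - 2)*(y^3 + 2*y^2 - 9*y - 18) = (y - 3)^2*(y - 2)*(y^2 + 5*y + 6) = (y - 3)^2*(y - 2)*(y + 3)*(y + 2)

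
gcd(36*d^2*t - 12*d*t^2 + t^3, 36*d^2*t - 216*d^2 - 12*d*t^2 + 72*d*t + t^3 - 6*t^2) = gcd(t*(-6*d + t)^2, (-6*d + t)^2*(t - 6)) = 36*d^2 - 12*d*t + t^2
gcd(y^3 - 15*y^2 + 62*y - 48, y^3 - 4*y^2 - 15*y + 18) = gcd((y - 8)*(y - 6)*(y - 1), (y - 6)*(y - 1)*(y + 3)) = y^2 - 7*y + 6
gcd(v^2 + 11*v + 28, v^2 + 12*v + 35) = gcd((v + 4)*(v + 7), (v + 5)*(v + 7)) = v + 7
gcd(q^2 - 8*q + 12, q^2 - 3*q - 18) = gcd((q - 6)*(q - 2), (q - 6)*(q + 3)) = q - 6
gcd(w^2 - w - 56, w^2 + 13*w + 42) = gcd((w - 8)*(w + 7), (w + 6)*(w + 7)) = w + 7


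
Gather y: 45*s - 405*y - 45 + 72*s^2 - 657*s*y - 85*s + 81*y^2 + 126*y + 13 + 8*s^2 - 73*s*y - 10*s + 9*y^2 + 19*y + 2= 80*s^2 - 50*s + 90*y^2 + y*(-730*s - 260) - 30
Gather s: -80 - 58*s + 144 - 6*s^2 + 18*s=-6*s^2 - 40*s + 64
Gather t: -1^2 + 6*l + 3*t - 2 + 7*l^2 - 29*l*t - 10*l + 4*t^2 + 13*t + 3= 7*l^2 - 4*l + 4*t^2 + t*(16 - 29*l)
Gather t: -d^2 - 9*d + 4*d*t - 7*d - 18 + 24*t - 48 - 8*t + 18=-d^2 - 16*d + t*(4*d + 16) - 48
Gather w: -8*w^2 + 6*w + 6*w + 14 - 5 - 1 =-8*w^2 + 12*w + 8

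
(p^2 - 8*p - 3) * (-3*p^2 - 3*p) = -3*p^4 + 21*p^3 + 33*p^2 + 9*p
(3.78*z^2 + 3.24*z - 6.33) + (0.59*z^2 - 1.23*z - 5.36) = 4.37*z^2 + 2.01*z - 11.69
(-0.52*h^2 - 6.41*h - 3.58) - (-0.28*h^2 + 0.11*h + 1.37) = -0.24*h^2 - 6.52*h - 4.95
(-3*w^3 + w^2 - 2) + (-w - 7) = -3*w^3 + w^2 - w - 9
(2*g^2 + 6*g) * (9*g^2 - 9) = 18*g^4 + 54*g^3 - 18*g^2 - 54*g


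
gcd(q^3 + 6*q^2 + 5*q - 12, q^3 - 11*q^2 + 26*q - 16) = q - 1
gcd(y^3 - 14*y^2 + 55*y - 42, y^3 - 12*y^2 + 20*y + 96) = y - 6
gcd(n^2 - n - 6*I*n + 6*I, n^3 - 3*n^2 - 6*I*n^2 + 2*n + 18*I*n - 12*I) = n^2 + n*(-1 - 6*I) + 6*I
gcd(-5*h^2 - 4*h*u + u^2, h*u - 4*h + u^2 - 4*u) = h + u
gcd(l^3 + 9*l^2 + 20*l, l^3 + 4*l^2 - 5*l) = l^2 + 5*l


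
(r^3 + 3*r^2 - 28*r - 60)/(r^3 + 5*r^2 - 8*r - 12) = (r^2 - 3*r - 10)/(r^2 - r - 2)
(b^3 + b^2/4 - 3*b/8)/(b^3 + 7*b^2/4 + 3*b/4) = (b - 1/2)/(b + 1)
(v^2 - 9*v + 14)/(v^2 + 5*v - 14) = (v - 7)/(v + 7)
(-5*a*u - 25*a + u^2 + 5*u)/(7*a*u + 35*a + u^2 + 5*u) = (-5*a + u)/(7*a + u)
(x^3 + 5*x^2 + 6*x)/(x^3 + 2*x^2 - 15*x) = (x^2 + 5*x + 6)/(x^2 + 2*x - 15)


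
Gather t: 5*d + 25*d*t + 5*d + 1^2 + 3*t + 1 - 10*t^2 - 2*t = 10*d - 10*t^2 + t*(25*d + 1) + 2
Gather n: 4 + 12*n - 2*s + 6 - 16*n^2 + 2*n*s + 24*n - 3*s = -16*n^2 + n*(2*s + 36) - 5*s + 10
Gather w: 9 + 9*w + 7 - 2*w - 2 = 7*w + 14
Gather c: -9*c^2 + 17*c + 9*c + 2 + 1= -9*c^2 + 26*c + 3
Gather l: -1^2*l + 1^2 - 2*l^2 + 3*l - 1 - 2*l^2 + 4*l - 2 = -4*l^2 + 6*l - 2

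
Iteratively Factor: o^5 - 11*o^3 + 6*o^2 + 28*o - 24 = (o - 1)*(o^4 + o^3 - 10*o^2 - 4*o + 24) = (o - 1)*(o + 2)*(o^3 - o^2 - 8*o + 12) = (o - 1)*(o + 2)*(o + 3)*(o^2 - 4*o + 4) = (o - 2)*(o - 1)*(o + 2)*(o + 3)*(o - 2)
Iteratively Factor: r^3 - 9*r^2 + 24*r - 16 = (r - 1)*(r^2 - 8*r + 16) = (r - 4)*(r - 1)*(r - 4)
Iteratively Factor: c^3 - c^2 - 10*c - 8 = (c - 4)*(c^2 + 3*c + 2) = (c - 4)*(c + 2)*(c + 1)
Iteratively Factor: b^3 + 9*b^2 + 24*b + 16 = (b + 1)*(b^2 + 8*b + 16) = (b + 1)*(b + 4)*(b + 4)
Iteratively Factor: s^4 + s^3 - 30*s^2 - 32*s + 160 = (s + 4)*(s^3 - 3*s^2 - 18*s + 40) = (s - 2)*(s + 4)*(s^2 - s - 20) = (s - 2)*(s + 4)^2*(s - 5)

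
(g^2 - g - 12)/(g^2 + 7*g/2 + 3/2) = 2*(g - 4)/(2*g + 1)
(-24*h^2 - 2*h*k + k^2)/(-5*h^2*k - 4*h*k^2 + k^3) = (24*h^2 + 2*h*k - k^2)/(k*(5*h^2 + 4*h*k - k^2))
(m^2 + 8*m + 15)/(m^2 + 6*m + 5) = (m + 3)/(m + 1)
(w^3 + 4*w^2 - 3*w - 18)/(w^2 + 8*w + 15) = (w^2 + w - 6)/(w + 5)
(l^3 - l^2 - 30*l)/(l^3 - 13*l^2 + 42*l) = (l + 5)/(l - 7)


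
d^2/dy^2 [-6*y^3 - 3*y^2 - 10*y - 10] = -36*y - 6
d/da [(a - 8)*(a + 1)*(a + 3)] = 3*a^2 - 8*a - 29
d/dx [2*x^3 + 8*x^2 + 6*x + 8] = 6*x^2 + 16*x + 6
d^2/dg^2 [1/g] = 2/g^3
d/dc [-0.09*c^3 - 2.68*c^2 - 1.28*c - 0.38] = -0.27*c^2 - 5.36*c - 1.28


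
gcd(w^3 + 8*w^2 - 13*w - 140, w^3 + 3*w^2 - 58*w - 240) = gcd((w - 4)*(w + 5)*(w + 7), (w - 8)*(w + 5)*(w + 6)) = w + 5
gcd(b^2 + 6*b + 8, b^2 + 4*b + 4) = b + 2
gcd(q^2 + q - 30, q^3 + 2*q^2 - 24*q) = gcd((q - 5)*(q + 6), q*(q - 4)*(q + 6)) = q + 6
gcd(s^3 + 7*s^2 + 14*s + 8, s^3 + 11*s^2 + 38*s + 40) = s^2 + 6*s + 8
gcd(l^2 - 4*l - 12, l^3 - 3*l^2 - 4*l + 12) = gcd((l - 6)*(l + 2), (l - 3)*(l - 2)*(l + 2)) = l + 2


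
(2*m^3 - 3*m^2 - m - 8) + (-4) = 2*m^3 - 3*m^2 - m - 12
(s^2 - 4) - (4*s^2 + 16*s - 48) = -3*s^2 - 16*s + 44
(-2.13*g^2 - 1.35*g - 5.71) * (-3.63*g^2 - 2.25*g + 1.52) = 7.7319*g^4 + 9.693*g^3 + 20.5272*g^2 + 10.7955*g - 8.6792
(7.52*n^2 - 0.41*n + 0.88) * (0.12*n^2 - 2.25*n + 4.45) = 0.9024*n^4 - 16.9692*n^3 + 34.4921*n^2 - 3.8045*n + 3.916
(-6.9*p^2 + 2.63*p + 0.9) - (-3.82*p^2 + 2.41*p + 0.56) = -3.08*p^2 + 0.22*p + 0.34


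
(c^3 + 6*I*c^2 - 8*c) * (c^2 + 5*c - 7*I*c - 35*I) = c^5 + 5*c^4 - I*c^4 + 34*c^3 - 5*I*c^3 + 170*c^2 + 56*I*c^2 + 280*I*c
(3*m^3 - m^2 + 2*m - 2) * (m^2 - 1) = 3*m^5 - m^4 - m^3 - m^2 - 2*m + 2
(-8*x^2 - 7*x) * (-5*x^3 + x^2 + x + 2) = 40*x^5 + 27*x^4 - 15*x^3 - 23*x^2 - 14*x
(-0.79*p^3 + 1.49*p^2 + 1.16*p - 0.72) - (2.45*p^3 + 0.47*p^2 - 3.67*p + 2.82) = -3.24*p^3 + 1.02*p^2 + 4.83*p - 3.54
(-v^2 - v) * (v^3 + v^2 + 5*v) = -v^5 - 2*v^4 - 6*v^3 - 5*v^2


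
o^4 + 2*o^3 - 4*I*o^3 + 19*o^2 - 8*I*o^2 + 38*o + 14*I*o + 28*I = (o + 2)*(o - 7*I)*(o + I)*(o + 2*I)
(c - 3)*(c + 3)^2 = c^3 + 3*c^2 - 9*c - 27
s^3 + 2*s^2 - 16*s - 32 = (s - 4)*(s + 2)*(s + 4)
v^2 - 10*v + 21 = (v - 7)*(v - 3)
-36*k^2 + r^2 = (-6*k + r)*(6*k + r)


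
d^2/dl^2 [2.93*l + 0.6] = 0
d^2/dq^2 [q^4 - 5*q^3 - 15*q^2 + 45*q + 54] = 12*q^2 - 30*q - 30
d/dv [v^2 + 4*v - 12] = 2*v + 4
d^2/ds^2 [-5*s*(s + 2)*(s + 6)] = -30*s - 80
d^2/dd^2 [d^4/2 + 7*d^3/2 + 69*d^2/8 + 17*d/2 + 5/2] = 6*d^2 + 21*d + 69/4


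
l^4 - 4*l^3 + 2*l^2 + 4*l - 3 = (l - 3)*(l - 1)^2*(l + 1)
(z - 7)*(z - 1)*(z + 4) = z^3 - 4*z^2 - 25*z + 28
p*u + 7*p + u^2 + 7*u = (p + u)*(u + 7)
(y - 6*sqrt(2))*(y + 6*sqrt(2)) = y^2 - 72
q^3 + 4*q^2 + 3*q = q*(q + 1)*(q + 3)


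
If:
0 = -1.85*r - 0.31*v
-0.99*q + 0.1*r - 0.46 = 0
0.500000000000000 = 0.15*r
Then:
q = -0.13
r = 3.33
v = -19.89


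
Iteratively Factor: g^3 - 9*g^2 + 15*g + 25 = (g - 5)*(g^2 - 4*g - 5) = (g - 5)^2*(g + 1)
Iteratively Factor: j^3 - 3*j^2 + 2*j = (j - 2)*(j^2 - j) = (j - 2)*(j - 1)*(j)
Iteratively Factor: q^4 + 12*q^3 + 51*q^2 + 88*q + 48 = (q + 1)*(q^3 + 11*q^2 + 40*q + 48) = (q + 1)*(q + 4)*(q^2 + 7*q + 12) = (q + 1)*(q + 4)^2*(q + 3)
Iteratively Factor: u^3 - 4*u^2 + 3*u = (u - 1)*(u^2 - 3*u) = u*(u - 1)*(u - 3)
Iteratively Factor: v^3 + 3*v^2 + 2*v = (v)*(v^2 + 3*v + 2) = v*(v + 1)*(v + 2)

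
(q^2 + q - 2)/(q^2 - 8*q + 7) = (q + 2)/(q - 7)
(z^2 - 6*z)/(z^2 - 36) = z/(z + 6)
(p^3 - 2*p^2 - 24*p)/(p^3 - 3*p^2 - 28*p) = (p - 6)/(p - 7)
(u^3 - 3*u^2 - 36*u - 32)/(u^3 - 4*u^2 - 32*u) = (u + 1)/u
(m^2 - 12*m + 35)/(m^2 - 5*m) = (m - 7)/m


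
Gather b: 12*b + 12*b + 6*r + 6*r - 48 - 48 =24*b + 12*r - 96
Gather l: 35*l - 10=35*l - 10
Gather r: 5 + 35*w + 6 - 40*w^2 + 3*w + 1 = -40*w^2 + 38*w + 12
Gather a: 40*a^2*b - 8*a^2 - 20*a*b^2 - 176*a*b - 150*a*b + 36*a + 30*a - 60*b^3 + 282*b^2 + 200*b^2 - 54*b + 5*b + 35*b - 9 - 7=a^2*(40*b - 8) + a*(-20*b^2 - 326*b + 66) - 60*b^3 + 482*b^2 - 14*b - 16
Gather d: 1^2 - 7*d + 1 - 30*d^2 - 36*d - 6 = -30*d^2 - 43*d - 4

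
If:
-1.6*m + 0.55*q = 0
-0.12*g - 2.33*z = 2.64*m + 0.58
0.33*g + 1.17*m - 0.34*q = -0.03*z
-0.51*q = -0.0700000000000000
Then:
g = 0.00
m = 0.05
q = 0.14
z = -0.30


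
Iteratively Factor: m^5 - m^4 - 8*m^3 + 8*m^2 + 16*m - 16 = (m + 2)*(m^4 - 3*m^3 - 2*m^2 + 12*m - 8) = (m + 2)^2*(m^3 - 5*m^2 + 8*m - 4) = (m - 2)*(m + 2)^2*(m^2 - 3*m + 2) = (m - 2)*(m - 1)*(m + 2)^2*(m - 2)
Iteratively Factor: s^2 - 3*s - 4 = (s - 4)*(s + 1)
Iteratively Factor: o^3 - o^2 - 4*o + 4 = (o - 1)*(o^2 - 4) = (o - 1)*(o + 2)*(o - 2)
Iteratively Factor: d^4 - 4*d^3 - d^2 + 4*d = (d - 4)*(d^3 - d) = d*(d - 4)*(d^2 - 1) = d*(d - 4)*(d - 1)*(d + 1)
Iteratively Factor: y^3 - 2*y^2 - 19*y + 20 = (y - 5)*(y^2 + 3*y - 4) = (y - 5)*(y + 4)*(y - 1)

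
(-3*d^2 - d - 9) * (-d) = 3*d^3 + d^2 + 9*d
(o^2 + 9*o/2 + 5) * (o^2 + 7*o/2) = o^4 + 8*o^3 + 83*o^2/4 + 35*o/2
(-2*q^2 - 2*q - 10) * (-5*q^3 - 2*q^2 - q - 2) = 10*q^5 + 14*q^4 + 56*q^3 + 26*q^2 + 14*q + 20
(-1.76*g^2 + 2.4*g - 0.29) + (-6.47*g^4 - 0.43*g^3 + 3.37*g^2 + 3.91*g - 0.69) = -6.47*g^4 - 0.43*g^3 + 1.61*g^2 + 6.31*g - 0.98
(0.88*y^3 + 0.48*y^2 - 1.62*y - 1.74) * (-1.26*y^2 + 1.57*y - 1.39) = -1.1088*y^5 + 0.7768*y^4 + 1.5716*y^3 - 1.0182*y^2 - 0.48*y + 2.4186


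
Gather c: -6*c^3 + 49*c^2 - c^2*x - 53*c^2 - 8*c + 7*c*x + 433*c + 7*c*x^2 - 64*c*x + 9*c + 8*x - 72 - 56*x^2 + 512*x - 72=-6*c^3 + c^2*(-x - 4) + c*(7*x^2 - 57*x + 434) - 56*x^2 + 520*x - 144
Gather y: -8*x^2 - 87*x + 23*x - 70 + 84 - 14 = -8*x^2 - 64*x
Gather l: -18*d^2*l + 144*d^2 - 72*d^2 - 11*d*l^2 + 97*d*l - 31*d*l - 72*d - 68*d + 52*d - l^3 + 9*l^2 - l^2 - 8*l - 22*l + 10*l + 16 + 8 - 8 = 72*d^2 - 88*d - l^3 + l^2*(8 - 11*d) + l*(-18*d^2 + 66*d - 20) + 16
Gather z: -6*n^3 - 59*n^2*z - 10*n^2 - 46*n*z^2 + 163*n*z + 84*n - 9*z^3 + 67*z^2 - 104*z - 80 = -6*n^3 - 10*n^2 + 84*n - 9*z^3 + z^2*(67 - 46*n) + z*(-59*n^2 + 163*n - 104) - 80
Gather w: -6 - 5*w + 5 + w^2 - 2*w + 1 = w^2 - 7*w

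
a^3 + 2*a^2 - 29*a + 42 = (a - 3)*(a - 2)*(a + 7)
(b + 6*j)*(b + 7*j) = b^2 + 13*b*j + 42*j^2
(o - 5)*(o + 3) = o^2 - 2*o - 15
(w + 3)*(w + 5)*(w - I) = w^3 + 8*w^2 - I*w^2 + 15*w - 8*I*w - 15*I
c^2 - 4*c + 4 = (c - 2)^2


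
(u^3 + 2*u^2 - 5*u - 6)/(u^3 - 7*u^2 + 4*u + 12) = (u + 3)/(u - 6)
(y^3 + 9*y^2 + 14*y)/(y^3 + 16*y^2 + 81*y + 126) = y*(y + 2)/(y^2 + 9*y + 18)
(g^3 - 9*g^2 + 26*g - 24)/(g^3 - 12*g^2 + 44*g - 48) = (g - 3)/(g - 6)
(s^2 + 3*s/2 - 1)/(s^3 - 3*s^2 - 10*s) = (s - 1/2)/(s*(s - 5))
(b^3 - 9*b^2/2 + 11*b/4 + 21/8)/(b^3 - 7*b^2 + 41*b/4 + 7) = (b - 3/2)/(b - 4)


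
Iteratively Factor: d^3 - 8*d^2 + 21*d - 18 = (d - 2)*(d^2 - 6*d + 9) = (d - 3)*(d - 2)*(d - 3)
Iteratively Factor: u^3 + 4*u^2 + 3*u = (u + 1)*(u^2 + 3*u) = (u + 1)*(u + 3)*(u)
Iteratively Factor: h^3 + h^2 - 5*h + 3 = (h - 1)*(h^2 + 2*h - 3) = (h - 1)*(h + 3)*(h - 1)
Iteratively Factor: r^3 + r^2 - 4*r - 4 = (r - 2)*(r^2 + 3*r + 2) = (r - 2)*(r + 1)*(r + 2)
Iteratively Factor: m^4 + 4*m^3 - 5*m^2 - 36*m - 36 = (m + 2)*(m^3 + 2*m^2 - 9*m - 18) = (m + 2)*(m + 3)*(m^2 - m - 6) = (m + 2)^2*(m + 3)*(m - 3)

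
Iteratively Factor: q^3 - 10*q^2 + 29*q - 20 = (q - 5)*(q^2 - 5*q + 4) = (q - 5)*(q - 1)*(q - 4)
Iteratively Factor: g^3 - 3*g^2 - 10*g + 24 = (g - 4)*(g^2 + g - 6) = (g - 4)*(g - 2)*(g + 3)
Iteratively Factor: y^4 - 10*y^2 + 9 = (y - 1)*(y^3 + y^2 - 9*y - 9) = (y - 1)*(y + 3)*(y^2 - 2*y - 3) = (y - 1)*(y + 1)*(y + 3)*(y - 3)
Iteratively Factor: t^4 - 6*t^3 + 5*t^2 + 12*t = (t)*(t^3 - 6*t^2 + 5*t + 12) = t*(t - 3)*(t^2 - 3*t - 4) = t*(t - 3)*(t + 1)*(t - 4)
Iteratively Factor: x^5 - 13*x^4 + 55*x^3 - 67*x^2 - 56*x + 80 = (x - 4)*(x^4 - 9*x^3 + 19*x^2 + 9*x - 20) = (x - 4)*(x - 1)*(x^3 - 8*x^2 + 11*x + 20) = (x - 4)^2*(x - 1)*(x^2 - 4*x - 5) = (x - 5)*(x - 4)^2*(x - 1)*(x + 1)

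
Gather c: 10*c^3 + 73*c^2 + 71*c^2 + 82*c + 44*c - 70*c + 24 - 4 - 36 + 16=10*c^3 + 144*c^2 + 56*c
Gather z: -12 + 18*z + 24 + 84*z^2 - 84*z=84*z^2 - 66*z + 12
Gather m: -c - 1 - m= -c - m - 1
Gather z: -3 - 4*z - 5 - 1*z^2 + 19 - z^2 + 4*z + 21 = 32 - 2*z^2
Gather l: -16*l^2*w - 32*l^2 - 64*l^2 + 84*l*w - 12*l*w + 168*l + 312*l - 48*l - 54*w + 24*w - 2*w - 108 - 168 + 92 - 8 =l^2*(-16*w - 96) + l*(72*w + 432) - 32*w - 192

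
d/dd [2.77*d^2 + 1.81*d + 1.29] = 5.54*d + 1.81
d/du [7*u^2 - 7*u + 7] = 14*u - 7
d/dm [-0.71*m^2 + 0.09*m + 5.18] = 0.09 - 1.42*m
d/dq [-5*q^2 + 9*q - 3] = 9 - 10*q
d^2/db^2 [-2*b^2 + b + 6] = -4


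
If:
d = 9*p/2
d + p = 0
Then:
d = 0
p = 0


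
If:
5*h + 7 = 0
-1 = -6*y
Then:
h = -7/5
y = 1/6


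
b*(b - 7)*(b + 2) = b^3 - 5*b^2 - 14*b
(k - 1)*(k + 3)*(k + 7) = k^3 + 9*k^2 + 11*k - 21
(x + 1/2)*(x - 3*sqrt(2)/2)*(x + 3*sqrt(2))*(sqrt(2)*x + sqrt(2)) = sqrt(2)*x^4 + 3*sqrt(2)*x^3/2 + 3*x^3 - 17*sqrt(2)*x^2/2 + 9*x^2/2 - 27*sqrt(2)*x/2 + 3*x/2 - 9*sqrt(2)/2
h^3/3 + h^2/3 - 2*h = h*(h/3 + 1)*(h - 2)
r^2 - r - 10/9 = (r - 5/3)*(r + 2/3)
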